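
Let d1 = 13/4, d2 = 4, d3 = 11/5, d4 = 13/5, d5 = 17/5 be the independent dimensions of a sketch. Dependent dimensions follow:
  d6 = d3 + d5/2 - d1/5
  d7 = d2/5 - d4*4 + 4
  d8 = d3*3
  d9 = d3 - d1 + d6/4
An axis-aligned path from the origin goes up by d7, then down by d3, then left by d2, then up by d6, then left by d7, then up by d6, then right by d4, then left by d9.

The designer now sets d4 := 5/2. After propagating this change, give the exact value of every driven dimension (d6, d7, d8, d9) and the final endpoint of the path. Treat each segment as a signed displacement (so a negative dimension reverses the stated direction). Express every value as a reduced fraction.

d6 = 13/4
d7 = -26/5
d8 = 33/5
d9 = -19/80
endpoint = (63/16, -9/10)

Apply edit: d4 := 5/2
  d6 = d3 + d5/2 - d1/5 = 13/4
  d7 = d2/5 - d4*4 + 4 = -26/5
  d8 = d3*3 = 33/5
  d9 = d3 - d1 + d6/4 = -19/80
Walk from origin (0, 0):
  seg 1: up by d7 = -26/5 → (0, -26/5)
  seg 2: down by d3 = 11/5 → (0, -37/5)
  seg 3: left by d2 = 4 → (-4, -37/5)
  seg 4: up by d6 = 13/4 → (-4, -83/20)
  seg 5: left by d7 = -26/5 → (6/5, -83/20)
  seg 6: up by d6 = 13/4 → (6/5, -9/10)
  seg 7: right by d4 = 5/2 → (37/10, -9/10)
  seg 8: left by d9 = -19/80 → (63/16, -9/10)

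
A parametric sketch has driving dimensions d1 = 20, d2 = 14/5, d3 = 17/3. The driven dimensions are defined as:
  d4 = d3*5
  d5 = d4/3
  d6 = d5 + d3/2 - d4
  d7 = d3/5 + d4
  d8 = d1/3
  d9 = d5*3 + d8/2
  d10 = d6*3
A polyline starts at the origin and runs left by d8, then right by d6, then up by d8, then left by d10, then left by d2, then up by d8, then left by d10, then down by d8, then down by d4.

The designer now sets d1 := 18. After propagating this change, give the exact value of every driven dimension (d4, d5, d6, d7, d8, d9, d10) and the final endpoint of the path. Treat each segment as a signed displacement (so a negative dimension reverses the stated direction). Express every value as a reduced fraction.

Apply edit: d1 := 18
  d4 = d3*5 = 85/3
  d5 = d4/3 = 85/9
  d6 = d5 + d3/2 - d4 = -289/18
  d7 = d3/5 + d4 = 442/15
  d8 = d1/3 = 6
  d9 = d5*3 + d8/2 = 94/3
  d10 = d6*3 = -289/6
Walk from origin (0, 0):
  seg 1: left by d8 = 6 → (-6, 0)
  seg 2: right by d6 = -289/18 → (-397/18, 0)
  seg 3: up by d8 = 6 → (-397/18, 6)
  seg 4: left by d10 = -289/6 → (235/9, 6)
  seg 5: left by d2 = 14/5 → (1049/45, 6)
  seg 6: up by d8 = 6 → (1049/45, 12)
  seg 7: left by d10 = -289/6 → (6433/90, 12)
  seg 8: down by d8 = 6 → (6433/90, 6)
  seg 9: down by d4 = 85/3 → (6433/90, -67/3)

d4 = 85/3
d5 = 85/9
d6 = -289/18
d7 = 442/15
d8 = 6
d9 = 94/3
d10 = -289/6
endpoint = (6433/90, -67/3)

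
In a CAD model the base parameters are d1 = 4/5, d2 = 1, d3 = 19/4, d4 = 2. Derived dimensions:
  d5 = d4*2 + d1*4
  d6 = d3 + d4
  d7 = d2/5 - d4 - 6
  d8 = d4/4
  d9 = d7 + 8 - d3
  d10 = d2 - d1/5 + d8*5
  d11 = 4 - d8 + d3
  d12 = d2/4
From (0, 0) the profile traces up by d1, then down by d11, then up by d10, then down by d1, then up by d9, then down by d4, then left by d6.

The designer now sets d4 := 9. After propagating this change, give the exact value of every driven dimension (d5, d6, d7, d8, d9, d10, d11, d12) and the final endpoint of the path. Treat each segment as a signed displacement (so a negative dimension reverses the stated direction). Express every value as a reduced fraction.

d5 = 106/5
d6 = 55/4
d7 = -74/5
d8 = 9/4
d9 = -231/20
d10 = 1209/100
d11 = 13/2
d12 = 1/4
endpoint = (-55/4, -374/25)

Apply edit: d4 := 9
  d5 = d4*2 + d1*4 = 106/5
  d6 = d3 + d4 = 55/4
  d7 = d2/5 - d4 - 6 = -74/5
  d8 = d4/4 = 9/4
  d9 = d7 + 8 - d3 = -231/20
  d10 = d2 - d1/5 + d8*5 = 1209/100
  d11 = 4 - d8 + d3 = 13/2
  d12 = d2/4 = 1/4
Walk from origin (0, 0):
  seg 1: up by d1 = 4/5 → (0, 4/5)
  seg 2: down by d11 = 13/2 → (0, -57/10)
  seg 3: up by d10 = 1209/100 → (0, 639/100)
  seg 4: down by d1 = 4/5 → (0, 559/100)
  seg 5: up by d9 = -231/20 → (0, -149/25)
  seg 6: down by d4 = 9 → (0, -374/25)
  seg 7: left by d6 = 55/4 → (-55/4, -374/25)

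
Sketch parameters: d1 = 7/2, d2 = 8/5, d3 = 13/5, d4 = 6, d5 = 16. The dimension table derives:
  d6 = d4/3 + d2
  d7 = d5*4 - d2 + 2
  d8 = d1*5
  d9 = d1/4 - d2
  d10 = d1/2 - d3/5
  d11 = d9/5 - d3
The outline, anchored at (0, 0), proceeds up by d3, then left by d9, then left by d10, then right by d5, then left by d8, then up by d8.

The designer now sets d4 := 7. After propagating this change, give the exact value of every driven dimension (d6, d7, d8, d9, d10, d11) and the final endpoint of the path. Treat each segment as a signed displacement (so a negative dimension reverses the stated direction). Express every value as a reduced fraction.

Apply edit: d4 := 7
  d6 = d4/3 + d2 = 59/15
  d7 = d5*4 - d2 + 2 = 322/5
  d8 = d1*5 = 35/2
  d9 = d1/4 - d2 = -29/40
  d10 = d1/2 - d3/5 = 123/100
  d11 = d9/5 - d3 = -549/200
Walk from origin (0, 0):
  seg 1: up by d3 = 13/5 → (0, 13/5)
  seg 2: left by d9 = -29/40 → (29/40, 13/5)
  seg 3: left by d10 = 123/100 → (-101/200, 13/5)
  seg 4: right by d5 = 16 → (3099/200, 13/5)
  seg 5: left by d8 = 35/2 → (-401/200, 13/5)
  seg 6: up by d8 = 35/2 → (-401/200, 201/10)

d6 = 59/15
d7 = 322/5
d8 = 35/2
d9 = -29/40
d10 = 123/100
d11 = -549/200
endpoint = (-401/200, 201/10)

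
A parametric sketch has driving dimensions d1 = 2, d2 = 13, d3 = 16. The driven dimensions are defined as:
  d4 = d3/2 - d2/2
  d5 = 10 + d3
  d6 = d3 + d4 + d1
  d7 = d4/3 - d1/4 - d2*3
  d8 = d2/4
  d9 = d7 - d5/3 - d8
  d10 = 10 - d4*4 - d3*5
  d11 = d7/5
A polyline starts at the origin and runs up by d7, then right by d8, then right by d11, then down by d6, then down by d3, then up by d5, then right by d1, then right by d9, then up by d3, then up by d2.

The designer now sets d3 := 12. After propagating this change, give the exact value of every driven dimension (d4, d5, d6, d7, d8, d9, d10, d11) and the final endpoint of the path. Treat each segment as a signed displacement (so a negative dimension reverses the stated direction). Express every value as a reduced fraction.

Apply edit: d3 := 12
  d4 = d3/2 - d2/2 = -1/2
  d5 = 10 + d3 = 22
  d6 = d3 + d4 + d1 = 27/2
  d7 = d4/3 - d1/4 - d2*3 = -119/3
  d8 = d2/4 = 13/4
  d9 = d7 - d5/3 - d8 = -201/4
  d10 = 10 - d4*4 - d3*5 = -48
  d11 = d7/5 = -119/15
Walk from origin (0, 0):
  seg 1: up by d7 = -119/3 → (0, -119/3)
  seg 2: right by d8 = 13/4 → (13/4, -119/3)
  seg 3: right by d11 = -119/15 → (-281/60, -119/3)
  seg 4: down by d6 = 27/2 → (-281/60, -319/6)
  seg 5: down by d3 = 12 → (-281/60, -391/6)
  seg 6: up by d5 = 22 → (-281/60, -259/6)
  seg 7: right by d1 = 2 → (-161/60, -259/6)
  seg 8: right by d9 = -201/4 → (-794/15, -259/6)
  seg 9: up by d3 = 12 → (-794/15, -187/6)
  seg 10: up by d2 = 13 → (-794/15, -109/6)

d4 = -1/2
d5 = 22
d6 = 27/2
d7 = -119/3
d8 = 13/4
d9 = -201/4
d10 = -48
d11 = -119/15
endpoint = (-794/15, -109/6)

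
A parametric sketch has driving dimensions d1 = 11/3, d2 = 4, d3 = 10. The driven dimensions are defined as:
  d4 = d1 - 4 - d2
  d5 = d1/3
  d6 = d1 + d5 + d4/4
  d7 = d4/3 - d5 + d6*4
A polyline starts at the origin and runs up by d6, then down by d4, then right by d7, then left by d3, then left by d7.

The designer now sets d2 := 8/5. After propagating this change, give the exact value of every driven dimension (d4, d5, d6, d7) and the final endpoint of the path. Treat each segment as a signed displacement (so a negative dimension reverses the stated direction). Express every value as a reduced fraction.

Apply edit: d2 := 8/5
  d4 = d1 - 4 - d2 = -29/15
  d5 = d1/3 = 11/9
  d6 = d1 + d5 + d4/4 = 793/180
  d7 = d4/3 - d5 + d6*4 = 709/45
Walk from origin (0, 0):
  seg 1: up by d6 = 793/180 → (0, 793/180)
  seg 2: down by d4 = -29/15 → (0, 1141/180)
  seg 3: right by d7 = 709/45 → (709/45, 1141/180)
  seg 4: left by d3 = 10 → (259/45, 1141/180)
  seg 5: left by d7 = 709/45 → (-10, 1141/180)

d4 = -29/15
d5 = 11/9
d6 = 793/180
d7 = 709/45
endpoint = (-10, 1141/180)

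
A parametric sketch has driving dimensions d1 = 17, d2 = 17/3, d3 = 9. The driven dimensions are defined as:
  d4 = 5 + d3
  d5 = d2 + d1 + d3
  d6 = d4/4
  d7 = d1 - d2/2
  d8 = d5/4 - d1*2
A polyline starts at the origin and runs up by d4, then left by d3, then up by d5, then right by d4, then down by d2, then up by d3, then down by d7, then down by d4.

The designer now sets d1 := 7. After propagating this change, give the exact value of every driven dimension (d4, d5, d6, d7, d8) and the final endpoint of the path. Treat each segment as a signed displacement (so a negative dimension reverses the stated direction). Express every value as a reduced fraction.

d4 = 14
d5 = 65/3
d6 = 7/2
d7 = 25/6
d8 = -103/12
endpoint = (5, 125/6)

Apply edit: d1 := 7
  d4 = 5 + d3 = 14
  d5 = d2 + d1 + d3 = 65/3
  d6 = d4/4 = 7/2
  d7 = d1 - d2/2 = 25/6
  d8 = d5/4 - d1*2 = -103/12
Walk from origin (0, 0):
  seg 1: up by d4 = 14 → (0, 14)
  seg 2: left by d3 = 9 → (-9, 14)
  seg 3: up by d5 = 65/3 → (-9, 107/3)
  seg 4: right by d4 = 14 → (5, 107/3)
  seg 5: down by d2 = 17/3 → (5, 30)
  seg 6: up by d3 = 9 → (5, 39)
  seg 7: down by d7 = 25/6 → (5, 209/6)
  seg 8: down by d4 = 14 → (5, 125/6)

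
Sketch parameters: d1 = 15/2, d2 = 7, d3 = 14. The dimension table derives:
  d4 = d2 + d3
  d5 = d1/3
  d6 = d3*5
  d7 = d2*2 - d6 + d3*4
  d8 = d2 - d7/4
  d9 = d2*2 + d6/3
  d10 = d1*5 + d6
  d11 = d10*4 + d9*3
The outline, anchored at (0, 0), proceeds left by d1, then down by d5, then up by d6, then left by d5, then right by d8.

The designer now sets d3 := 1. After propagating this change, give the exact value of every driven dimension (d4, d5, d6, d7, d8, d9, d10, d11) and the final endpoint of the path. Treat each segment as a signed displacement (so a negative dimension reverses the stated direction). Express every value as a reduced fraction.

d4 = 8
d5 = 5/2
d6 = 5
d7 = 13
d8 = 15/4
d9 = 47/3
d10 = 85/2
d11 = 217
endpoint = (-25/4, 5/2)

Apply edit: d3 := 1
  d4 = d2 + d3 = 8
  d5 = d1/3 = 5/2
  d6 = d3*5 = 5
  d7 = d2*2 - d6 + d3*4 = 13
  d8 = d2 - d7/4 = 15/4
  d9 = d2*2 + d6/3 = 47/3
  d10 = d1*5 + d6 = 85/2
  d11 = d10*4 + d9*3 = 217
Walk from origin (0, 0):
  seg 1: left by d1 = 15/2 → (-15/2, 0)
  seg 2: down by d5 = 5/2 → (-15/2, -5/2)
  seg 3: up by d6 = 5 → (-15/2, 5/2)
  seg 4: left by d5 = 5/2 → (-10, 5/2)
  seg 5: right by d8 = 15/4 → (-25/4, 5/2)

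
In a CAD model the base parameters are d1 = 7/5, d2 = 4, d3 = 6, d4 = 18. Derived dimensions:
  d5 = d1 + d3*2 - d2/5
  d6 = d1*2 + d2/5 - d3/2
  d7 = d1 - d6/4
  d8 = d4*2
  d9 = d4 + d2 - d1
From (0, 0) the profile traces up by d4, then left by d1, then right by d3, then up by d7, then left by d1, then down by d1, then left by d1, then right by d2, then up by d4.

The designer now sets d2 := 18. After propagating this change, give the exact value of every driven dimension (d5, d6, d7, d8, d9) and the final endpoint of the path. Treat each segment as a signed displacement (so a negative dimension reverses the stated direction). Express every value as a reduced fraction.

d5 = 49/5
d6 = 17/5
d7 = 11/20
d8 = 36
d9 = 173/5
endpoint = (99/5, 703/20)

Apply edit: d2 := 18
  d5 = d1 + d3*2 - d2/5 = 49/5
  d6 = d1*2 + d2/5 - d3/2 = 17/5
  d7 = d1 - d6/4 = 11/20
  d8 = d4*2 = 36
  d9 = d4 + d2 - d1 = 173/5
Walk from origin (0, 0):
  seg 1: up by d4 = 18 → (0, 18)
  seg 2: left by d1 = 7/5 → (-7/5, 18)
  seg 3: right by d3 = 6 → (23/5, 18)
  seg 4: up by d7 = 11/20 → (23/5, 371/20)
  seg 5: left by d1 = 7/5 → (16/5, 371/20)
  seg 6: down by d1 = 7/5 → (16/5, 343/20)
  seg 7: left by d1 = 7/5 → (9/5, 343/20)
  seg 8: right by d2 = 18 → (99/5, 343/20)
  seg 9: up by d4 = 18 → (99/5, 703/20)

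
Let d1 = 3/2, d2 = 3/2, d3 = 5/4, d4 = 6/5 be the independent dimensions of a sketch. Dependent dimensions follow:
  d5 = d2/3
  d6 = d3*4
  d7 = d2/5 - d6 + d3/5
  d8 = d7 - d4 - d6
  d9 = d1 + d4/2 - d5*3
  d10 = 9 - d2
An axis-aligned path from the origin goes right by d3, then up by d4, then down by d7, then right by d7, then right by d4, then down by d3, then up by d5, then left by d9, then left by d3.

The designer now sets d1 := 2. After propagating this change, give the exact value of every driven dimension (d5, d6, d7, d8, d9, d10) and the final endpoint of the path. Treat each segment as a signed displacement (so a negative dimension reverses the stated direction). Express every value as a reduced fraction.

d5 = 1/2
d6 = 5
d7 = -89/20
d8 = -213/20
d9 = 11/10
d10 = 15/2
endpoint = (-87/20, 49/10)

Apply edit: d1 := 2
  d5 = d2/3 = 1/2
  d6 = d3*4 = 5
  d7 = d2/5 - d6 + d3/5 = -89/20
  d8 = d7 - d4 - d6 = -213/20
  d9 = d1 + d4/2 - d5*3 = 11/10
  d10 = 9 - d2 = 15/2
Walk from origin (0, 0):
  seg 1: right by d3 = 5/4 → (5/4, 0)
  seg 2: up by d4 = 6/5 → (5/4, 6/5)
  seg 3: down by d7 = -89/20 → (5/4, 113/20)
  seg 4: right by d7 = -89/20 → (-16/5, 113/20)
  seg 5: right by d4 = 6/5 → (-2, 113/20)
  seg 6: down by d3 = 5/4 → (-2, 22/5)
  seg 7: up by d5 = 1/2 → (-2, 49/10)
  seg 8: left by d9 = 11/10 → (-31/10, 49/10)
  seg 9: left by d3 = 5/4 → (-87/20, 49/10)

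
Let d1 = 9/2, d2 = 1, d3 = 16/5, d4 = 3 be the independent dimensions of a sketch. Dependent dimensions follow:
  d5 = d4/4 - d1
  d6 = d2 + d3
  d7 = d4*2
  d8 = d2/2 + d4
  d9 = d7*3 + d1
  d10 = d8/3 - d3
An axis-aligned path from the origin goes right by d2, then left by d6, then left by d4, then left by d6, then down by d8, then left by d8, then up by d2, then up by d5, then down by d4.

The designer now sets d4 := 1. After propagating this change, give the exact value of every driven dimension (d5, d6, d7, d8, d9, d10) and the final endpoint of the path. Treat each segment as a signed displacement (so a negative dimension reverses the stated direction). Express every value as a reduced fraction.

d5 = -17/4
d6 = 21/5
d7 = 2
d8 = 3/2
d9 = 21/2
d10 = -27/10
endpoint = (-99/10, -23/4)

Apply edit: d4 := 1
  d5 = d4/4 - d1 = -17/4
  d6 = d2 + d3 = 21/5
  d7 = d4*2 = 2
  d8 = d2/2 + d4 = 3/2
  d9 = d7*3 + d1 = 21/2
  d10 = d8/3 - d3 = -27/10
Walk from origin (0, 0):
  seg 1: right by d2 = 1 → (1, 0)
  seg 2: left by d6 = 21/5 → (-16/5, 0)
  seg 3: left by d4 = 1 → (-21/5, 0)
  seg 4: left by d6 = 21/5 → (-42/5, 0)
  seg 5: down by d8 = 3/2 → (-42/5, -3/2)
  seg 6: left by d8 = 3/2 → (-99/10, -3/2)
  seg 7: up by d2 = 1 → (-99/10, -1/2)
  seg 8: up by d5 = -17/4 → (-99/10, -19/4)
  seg 9: down by d4 = 1 → (-99/10, -23/4)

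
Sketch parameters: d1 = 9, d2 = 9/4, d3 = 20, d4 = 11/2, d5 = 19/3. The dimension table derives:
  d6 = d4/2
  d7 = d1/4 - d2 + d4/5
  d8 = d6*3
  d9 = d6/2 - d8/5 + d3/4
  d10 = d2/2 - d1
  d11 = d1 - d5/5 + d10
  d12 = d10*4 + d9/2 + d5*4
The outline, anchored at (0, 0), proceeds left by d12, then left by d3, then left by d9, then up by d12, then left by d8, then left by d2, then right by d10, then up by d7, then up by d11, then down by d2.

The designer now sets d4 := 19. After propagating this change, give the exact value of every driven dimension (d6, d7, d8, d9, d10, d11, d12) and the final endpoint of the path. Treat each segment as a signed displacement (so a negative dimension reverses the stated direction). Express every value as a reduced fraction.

d6 = 19/2
d7 = 19/5
d8 = 57/2
d9 = 81/20
d10 = -63/8
d11 = -17/120
d12 = -497/120
endpoint = (-878/15, -41/15)

Apply edit: d4 := 19
  d6 = d4/2 = 19/2
  d7 = d1/4 - d2 + d4/5 = 19/5
  d8 = d6*3 = 57/2
  d9 = d6/2 - d8/5 + d3/4 = 81/20
  d10 = d2/2 - d1 = -63/8
  d11 = d1 - d5/5 + d10 = -17/120
  d12 = d10*4 + d9/2 + d5*4 = -497/120
Walk from origin (0, 0):
  seg 1: left by d12 = -497/120 → (497/120, 0)
  seg 2: left by d3 = 20 → (-1903/120, 0)
  seg 3: left by d9 = 81/20 → (-2389/120, 0)
  seg 4: up by d12 = -497/120 → (-2389/120, -497/120)
  seg 5: left by d8 = 57/2 → (-5809/120, -497/120)
  seg 6: left by d2 = 9/4 → (-6079/120, -497/120)
  seg 7: right by d10 = -63/8 → (-878/15, -497/120)
  seg 8: up by d7 = 19/5 → (-878/15, -41/120)
  seg 9: up by d11 = -17/120 → (-878/15, -29/60)
  seg 10: down by d2 = 9/4 → (-878/15, -41/15)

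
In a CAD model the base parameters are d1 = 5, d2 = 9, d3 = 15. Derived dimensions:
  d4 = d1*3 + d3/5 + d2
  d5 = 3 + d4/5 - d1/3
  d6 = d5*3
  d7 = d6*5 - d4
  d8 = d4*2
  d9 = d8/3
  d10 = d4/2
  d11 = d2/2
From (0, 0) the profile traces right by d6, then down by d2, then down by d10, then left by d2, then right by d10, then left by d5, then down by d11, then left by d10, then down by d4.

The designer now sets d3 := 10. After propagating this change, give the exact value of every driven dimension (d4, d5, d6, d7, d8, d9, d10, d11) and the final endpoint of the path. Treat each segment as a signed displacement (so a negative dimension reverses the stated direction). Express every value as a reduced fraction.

Apply edit: d3 := 10
  d4 = d1*3 + d3/5 + d2 = 26
  d5 = 3 + d4/5 - d1/3 = 98/15
  d6 = d5*3 = 98/5
  d7 = d6*5 - d4 = 72
  d8 = d4*2 = 52
  d9 = d8/3 = 52/3
  d10 = d4/2 = 13
  d11 = d2/2 = 9/2
Walk from origin (0, 0):
  seg 1: right by d6 = 98/5 → (98/5, 0)
  seg 2: down by d2 = 9 → (98/5, -9)
  seg 3: down by d10 = 13 → (98/5, -22)
  seg 4: left by d2 = 9 → (53/5, -22)
  seg 5: right by d10 = 13 → (118/5, -22)
  seg 6: left by d5 = 98/15 → (256/15, -22)
  seg 7: down by d11 = 9/2 → (256/15, -53/2)
  seg 8: left by d10 = 13 → (61/15, -53/2)
  seg 9: down by d4 = 26 → (61/15, -105/2)

d4 = 26
d5 = 98/15
d6 = 98/5
d7 = 72
d8 = 52
d9 = 52/3
d10 = 13
d11 = 9/2
endpoint = (61/15, -105/2)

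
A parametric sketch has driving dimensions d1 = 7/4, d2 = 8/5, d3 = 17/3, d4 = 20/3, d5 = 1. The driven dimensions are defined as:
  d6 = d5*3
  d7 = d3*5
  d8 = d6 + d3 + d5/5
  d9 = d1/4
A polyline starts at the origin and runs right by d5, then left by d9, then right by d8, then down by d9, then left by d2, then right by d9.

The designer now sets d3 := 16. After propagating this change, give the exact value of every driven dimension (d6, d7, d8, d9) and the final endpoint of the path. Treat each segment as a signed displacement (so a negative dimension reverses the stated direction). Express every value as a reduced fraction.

d6 = 3
d7 = 80
d8 = 96/5
d9 = 7/16
endpoint = (93/5, -7/16)

Apply edit: d3 := 16
  d6 = d5*3 = 3
  d7 = d3*5 = 80
  d8 = d6 + d3 + d5/5 = 96/5
  d9 = d1/4 = 7/16
Walk from origin (0, 0):
  seg 1: right by d5 = 1 → (1, 0)
  seg 2: left by d9 = 7/16 → (9/16, 0)
  seg 3: right by d8 = 96/5 → (1581/80, 0)
  seg 4: down by d9 = 7/16 → (1581/80, -7/16)
  seg 5: left by d2 = 8/5 → (1453/80, -7/16)
  seg 6: right by d9 = 7/16 → (93/5, -7/16)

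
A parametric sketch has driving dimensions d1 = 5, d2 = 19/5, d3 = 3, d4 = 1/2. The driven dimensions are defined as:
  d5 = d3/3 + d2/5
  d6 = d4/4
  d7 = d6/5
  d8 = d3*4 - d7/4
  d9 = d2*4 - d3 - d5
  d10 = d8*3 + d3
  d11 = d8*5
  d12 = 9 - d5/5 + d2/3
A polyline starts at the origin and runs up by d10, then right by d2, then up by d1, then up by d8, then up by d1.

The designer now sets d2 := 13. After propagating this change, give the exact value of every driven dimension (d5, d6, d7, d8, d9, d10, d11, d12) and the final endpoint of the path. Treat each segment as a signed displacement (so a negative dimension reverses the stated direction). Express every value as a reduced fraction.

d5 = 18/5
d6 = 1/8
d7 = 1/40
d8 = 1919/160
d9 = 227/5
d10 = 6237/160
d11 = 1919/32
d12 = 946/75
endpoint = (13, 2439/40)

Apply edit: d2 := 13
  d5 = d3/3 + d2/5 = 18/5
  d6 = d4/4 = 1/8
  d7 = d6/5 = 1/40
  d8 = d3*4 - d7/4 = 1919/160
  d9 = d2*4 - d3 - d5 = 227/5
  d10 = d8*3 + d3 = 6237/160
  d11 = d8*5 = 1919/32
  d12 = 9 - d5/5 + d2/3 = 946/75
Walk from origin (0, 0):
  seg 1: up by d10 = 6237/160 → (0, 6237/160)
  seg 2: right by d2 = 13 → (13, 6237/160)
  seg 3: up by d1 = 5 → (13, 7037/160)
  seg 4: up by d8 = 1919/160 → (13, 2239/40)
  seg 5: up by d1 = 5 → (13, 2439/40)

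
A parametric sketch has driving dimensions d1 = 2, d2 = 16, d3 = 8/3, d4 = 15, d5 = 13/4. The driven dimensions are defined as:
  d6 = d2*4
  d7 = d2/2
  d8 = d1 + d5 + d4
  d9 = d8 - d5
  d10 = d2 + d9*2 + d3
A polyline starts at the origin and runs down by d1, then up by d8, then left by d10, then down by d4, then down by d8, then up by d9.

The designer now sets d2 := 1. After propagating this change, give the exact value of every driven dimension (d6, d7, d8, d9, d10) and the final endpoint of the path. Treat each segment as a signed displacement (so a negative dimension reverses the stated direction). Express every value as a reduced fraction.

Apply edit: d2 := 1
  d6 = d2*4 = 4
  d7 = d2/2 = 1/2
  d8 = d1 + d5 + d4 = 81/4
  d9 = d8 - d5 = 17
  d10 = d2 + d9*2 + d3 = 113/3
Walk from origin (0, 0):
  seg 1: down by d1 = 2 → (0, -2)
  seg 2: up by d8 = 81/4 → (0, 73/4)
  seg 3: left by d10 = 113/3 → (-113/3, 73/4)
  seg 4: down by d4 = 15 → (-113/3, 13/4)
  seg 5: down by d8 = 81/4 → (-113/3, -17)
  seg 6: up by d9 = 17 → (-113/3, 0)

d6 = 4
d7 = 1/2
d8 = 81/4
d9 = 17
d10 = 113/3
endpoint = (-113/3, 0)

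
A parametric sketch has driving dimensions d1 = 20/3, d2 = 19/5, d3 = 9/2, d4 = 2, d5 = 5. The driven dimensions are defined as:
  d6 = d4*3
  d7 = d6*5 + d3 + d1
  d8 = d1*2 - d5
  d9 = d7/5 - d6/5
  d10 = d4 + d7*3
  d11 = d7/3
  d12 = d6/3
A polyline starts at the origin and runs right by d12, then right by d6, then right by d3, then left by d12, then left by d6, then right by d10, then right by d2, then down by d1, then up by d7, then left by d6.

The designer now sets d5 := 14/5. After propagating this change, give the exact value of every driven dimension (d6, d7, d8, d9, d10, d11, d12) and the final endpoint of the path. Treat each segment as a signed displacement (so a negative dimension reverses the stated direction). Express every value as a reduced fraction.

Apply edit: d5 := 14/5
  d6 = d4*3 = 6
  d7 = d6*5 + d3 + d1 = 247/6
  d8 = d1*2 - d5 = 158/15
  d9 = d7/5 - d6/5 = 211/30
  d10 = d4 + d7*3 = 251/2
  d11 = d7/3 = 247/18
  d12 = d6/3 = 2
Walk from origin (0, 0):
  seg 1: right by d12 = 2 → (2, 0)
  seg 2: right by d6 = 6 → (8, 0)
  seg 3: right by d3 = 9/2 → (25/2, 0)
  seg 4: left by d12 = 2 → (21/2, 0)
  seg 5: left by d6 = 6 → (9/2, 0)
  seg 6: right by d10 = 251/2 → (130, 0)
  seg 7: right by d2 = 19/5 → (669/5, 0)
  seg 8: down by d1 = 20/3 → (669/5, -20/3)
  seg 9: up by d7 = 247/6 → (669/5, 69/2)
  seg 10: left by d6 = 6 → (639/5, 69/2)

d6 = 6
d7 = 247/6
d8 = 158/15
d9 = 211/30
d10 = 251/2
d11 = 247/18
d12 = 2
endpoint = (639/5, 69/2)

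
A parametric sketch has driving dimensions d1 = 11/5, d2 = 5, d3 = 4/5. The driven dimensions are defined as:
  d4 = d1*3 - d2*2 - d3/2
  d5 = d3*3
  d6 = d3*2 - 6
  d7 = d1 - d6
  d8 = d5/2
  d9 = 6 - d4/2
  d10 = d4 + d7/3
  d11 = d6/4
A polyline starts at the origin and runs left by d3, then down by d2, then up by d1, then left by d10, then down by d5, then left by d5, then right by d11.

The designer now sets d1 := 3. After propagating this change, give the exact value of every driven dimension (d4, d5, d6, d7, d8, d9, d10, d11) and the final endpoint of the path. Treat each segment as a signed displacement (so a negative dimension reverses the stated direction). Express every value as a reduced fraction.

d4 = -7/5
d5 = 12/5
d6 = -22/5
d7 = 37/5
d8 = 6/5
d9 = 67/10
d10 = 16/15
d11 = -11/10
endpoint = (-161/30, -22/5)

Apply edit: d1 := 3
  d4 = d1*3 - d2*2 - d3/2 = -7/5
  d5 = d3*3 = 12/5
  d6 = d3*2 - 6 = -22/5
  d7 = d1 - d6 = 37/5
  d8 = d5/2 = 6/5
  d9 = 6 - d4/2 = 67/10
  d10 = d4 + d7/3 = 16/15
  d11 = d6/4 = -11/10
Walk from origin (0, 0):
  seg 1: left by d3 = 4/5 → (-4/5, 0)
  seg 2: down by d2 = 5 → (-4/5, -5)
  seg 3: up by d1 = 3 → (-4/5, -2)
  seg 4: left by d10 = 16/15 → (-28/15, -2)
  seg 5: down by d5 = 12/5 → (-28/15, -22/5)
  seg 6: left by d5 = 12/5 → (-64/15, -22/5)
  seg 7: right by d11 = -11/10 → (-161/30, -22/5)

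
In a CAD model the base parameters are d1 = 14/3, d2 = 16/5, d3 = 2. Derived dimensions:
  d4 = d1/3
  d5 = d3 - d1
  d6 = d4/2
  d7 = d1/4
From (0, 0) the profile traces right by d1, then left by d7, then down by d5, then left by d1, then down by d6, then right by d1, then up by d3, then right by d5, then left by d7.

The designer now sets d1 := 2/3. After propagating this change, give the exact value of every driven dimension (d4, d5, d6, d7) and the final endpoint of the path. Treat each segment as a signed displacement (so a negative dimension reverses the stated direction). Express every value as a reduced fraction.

d4 = 2/9
d5 = 4/3
d6 = 1/9
d7 = 1/6
endpoint = (5/3, 5/9)

Apply edit: d1 := 2/3
  d4 = d1/3 = 2/9
  d5 = d3 - d1 = 4/3
  d6 = d4/2 = 1/9
  d7 = d1/4 = 1/6
Walk from origin (0, 0):
  seg 1: right by d1 = 2/3 → (2/3, 0)
  seg 2: left by d7 = 1/6 → (1/2, 0)
  seg 3: down by d5 = 4/3 → (1/2, -4/3)
  seg 4: left by d1 = 2/3 → (-1/6, -4/3)
  seg 5: down by d6 = 1/9 → (-1/6, -13/9)
  seg 6: right by d1 = 2/3 → (1/2, -13/9)
  seg 7: up by d3 = 2 → (1/2, 5/9)
  seg 8: right by d5 = 4/3 → (11/6, 5/9)
  seg 9: left by d7 = 1/6 → (5/3, 5/9)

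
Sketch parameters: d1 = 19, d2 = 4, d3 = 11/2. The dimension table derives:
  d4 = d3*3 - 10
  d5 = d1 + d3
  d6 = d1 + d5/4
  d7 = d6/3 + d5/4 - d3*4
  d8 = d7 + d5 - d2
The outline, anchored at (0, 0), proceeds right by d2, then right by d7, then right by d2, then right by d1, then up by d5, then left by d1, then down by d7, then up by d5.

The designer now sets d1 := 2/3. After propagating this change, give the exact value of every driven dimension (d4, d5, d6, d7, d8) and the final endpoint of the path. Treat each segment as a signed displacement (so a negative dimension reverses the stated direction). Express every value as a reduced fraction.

d4 = 13/2
d5 = 37/6
d6 = 53/24
d7 = -355/18
d8 = -158/9
endpoint = (-211/18, 577/18)

Apply edit: d1 := 2/3
  d4 = d3*3 - 10 = 13/2
  d5 = d1 + d3 = 37/6
  d6 = d1 + d5/4 = 53/24
  d7 = d6/3 + d5/4 - d3*4 = -355/18
  d8 = d7 + d5 - d2 = -158/9
Walk from origin (0, 0):
  seg 1: right by d2 = 4 → (4, 0)
  seg 2: right by d7 = -355/18 → (-283/18, 0)
  seg 3: right by d2 = 4 → (-211/18, 0)
  seg 4: right by d1 = 2/3 → (-199/18, 0)
  seg 5: up by d5 = 37/6 → (-199/18, 37/6)
  seg 6: left by d1 = 2/3 → (-211/18, 37/6)
  seg 7: down by d7 = -355/18 → (-211/18, 233/9)
  seg 8: up by d5 = 37/6 → (-211/18, 577/18)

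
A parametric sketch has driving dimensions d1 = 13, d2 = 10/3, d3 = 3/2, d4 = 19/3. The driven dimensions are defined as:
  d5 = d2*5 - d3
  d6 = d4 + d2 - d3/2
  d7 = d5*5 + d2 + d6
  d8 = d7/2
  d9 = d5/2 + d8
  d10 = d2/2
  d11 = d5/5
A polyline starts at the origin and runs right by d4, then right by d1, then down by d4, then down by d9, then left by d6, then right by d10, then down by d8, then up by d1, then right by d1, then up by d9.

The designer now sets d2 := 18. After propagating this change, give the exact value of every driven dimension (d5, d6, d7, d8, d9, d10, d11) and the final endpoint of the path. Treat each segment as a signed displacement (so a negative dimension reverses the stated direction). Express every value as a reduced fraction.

d5 = 177/2
d6 = 283/12
d7 = 5809/12
d8 = 5809/24
d9 = 6871/24
d10 = 9
d11 = 177/10
endpoint = (71/4, -1883/8)

Apply edit: d2 := 18
  d5 = d2*5 - d3 = 177/2
  d6 = d4 + d2 - d3/2 = 283/12
  d7 = d5*5 + d2 + d6 = 5809/12
  d8 = d7/2 = 5809/24
  d9 = d5/2 + d8 = 6871/24
  d10 = d2/2 = 9
  d11 = d5/5 = 177/10
Walk from origin (0, 0):
  seg 1: right by d4 = 19/3 → (19/3, 0)
  seg 2: right by d1 = 13 → (58/3, 0)
  seg 3: down by d4 = 19/3 → (58/3, -19/3)
  seg 4: down by d9 = 6871/24 → (58/3, -2341/8)
  seg 5: left by d6 = 283/12 → (-17/4, -2341/8)
  seg 6: right by d10 = 9 → (19/4, -2341/8)
  seg 7: down by d8 = 5809/24 → (19/4, -1604/3)
  seg 8: up by d1 = 13 → (19/4, -1565/3)
  seg 9: right by d1 = 13 → (71/4, -1565/3)
  seg 10: up by d9 = 6871/24 → (71/4, -1883/8)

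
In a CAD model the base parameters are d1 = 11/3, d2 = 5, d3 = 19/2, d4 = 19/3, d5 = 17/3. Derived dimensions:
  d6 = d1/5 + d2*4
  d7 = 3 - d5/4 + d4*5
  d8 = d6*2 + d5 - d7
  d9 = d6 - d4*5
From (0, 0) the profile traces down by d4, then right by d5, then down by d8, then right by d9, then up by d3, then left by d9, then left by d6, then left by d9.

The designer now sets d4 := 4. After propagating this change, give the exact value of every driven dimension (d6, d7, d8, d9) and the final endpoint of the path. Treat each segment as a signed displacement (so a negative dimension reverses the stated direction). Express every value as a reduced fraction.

d6 = 311/15
d7 = 259/12
d8 = 511/20
d9 = 11/15
endpoint = (-79/5, -401/20)

Apply edit: d4 := 4
  d6 = d1/5 + d2*4 = 311/15
  d7 = 3 - d5/4 + d4*5 = 259/12
  d8 = d6*2 + d5 - d7 = 511/20
  d9 = d6 - d4*5 = 11/15
Walk from origin (0, 0):
  seg 1: down by d4 = 4 → (0, -4)
  seg 2: right by d5 = 17/3 → (17/3, -4)
  seg 3: down by d8 = 511/20 → (17/3, -591/20)
  seg 4: right by d9 = 11/15 → (32/5, -591/20)
  seg 5: up by d3 = 19/2 → (32/5, -401/20)
  seg 6: left by d9 = 11/15 → (17/3, -401/20)
  seg 7: left by d6 = 311/15 → (-226/15, -401/20)
  seg 8: left by d9 = 11/15 → (-79/5, -401/20)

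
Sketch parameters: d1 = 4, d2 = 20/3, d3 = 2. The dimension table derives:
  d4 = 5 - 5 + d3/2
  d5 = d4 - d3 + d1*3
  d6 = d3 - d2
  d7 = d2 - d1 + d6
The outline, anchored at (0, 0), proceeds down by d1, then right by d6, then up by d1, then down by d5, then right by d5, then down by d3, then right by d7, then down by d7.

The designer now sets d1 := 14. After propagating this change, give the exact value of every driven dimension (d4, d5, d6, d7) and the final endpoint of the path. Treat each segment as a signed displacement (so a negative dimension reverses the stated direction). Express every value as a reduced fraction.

d4 = 1
d5 = 41
d6 = -14/3
d7 = -12
endpoint = (73/3, -31)

Apply edit: d1 := 14
  d4 = 5 - 5 + d3/2 = 1
  d5 = d4 - d3 + d1*3 = 41
  d6 = d3 - d2 = -14/3
  d7 = d2 - d1 + d6 = -12
Walk from origin (0, 0):
  seg 1: down by d1 = 14 → (0, -14)
  seg 2: right by d6 = -14/3 → (-14/3, -14)
  seg 3: up by d1 = 14 → (-14/3, 0)
  seg 4: down by d5 = 41 → (-14/3, -41)
  seg 5: right by d5 = 41 → (109/3, -41)
  seg 6: down by d3 = 2 → (109/3, -43)
  seg 7: right by d7 = -12 → (73/3, -43)
  seg 8: down by d7 = -12 → (73/3, -31)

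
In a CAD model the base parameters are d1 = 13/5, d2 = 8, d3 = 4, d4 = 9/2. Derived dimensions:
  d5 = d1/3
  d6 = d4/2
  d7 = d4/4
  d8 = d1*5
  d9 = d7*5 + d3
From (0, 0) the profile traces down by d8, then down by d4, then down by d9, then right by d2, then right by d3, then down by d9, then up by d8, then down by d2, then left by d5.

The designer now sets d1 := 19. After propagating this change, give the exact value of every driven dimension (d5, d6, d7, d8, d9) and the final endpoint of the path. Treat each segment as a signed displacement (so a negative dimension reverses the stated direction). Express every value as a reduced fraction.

d5 = 19/3
d6 = 9/4
d7 = 9/8
d8 = 95
d9 = 77/8
endpoint = (17/3, -127/4)

Apply edit: d1 := 19
  d5 = d1/3 = 19/3
  d6 = d4/2 = 9/4
  d7 = d4/4 = 9/8
  d8 = d1*5 = 95
  d9 = d7*5 + d3 = 77/8
Walk from origin (0, 0):
  seg 1: down by d8 = 95 → (0, -95)
  seg 2: down by d4 = 9/2 → (0, -199/2)
  seg 3: down by d9 = 77/8 → (0, -873/8)
  seg 4: right by d2 = 8 → (8, -873/8)
  seg 5: right by d3 = 4 → (12, -873/8)
  seg 6: down by d9 = 77/8 → (12, -475/4)
  seg 7: up by d8 = 95 → (12, -95/4)
  seg 8: down by d2 = 8 → (12, -127/4)
  seg 9: left by d5 = 19/3 → (17/3, -127/4)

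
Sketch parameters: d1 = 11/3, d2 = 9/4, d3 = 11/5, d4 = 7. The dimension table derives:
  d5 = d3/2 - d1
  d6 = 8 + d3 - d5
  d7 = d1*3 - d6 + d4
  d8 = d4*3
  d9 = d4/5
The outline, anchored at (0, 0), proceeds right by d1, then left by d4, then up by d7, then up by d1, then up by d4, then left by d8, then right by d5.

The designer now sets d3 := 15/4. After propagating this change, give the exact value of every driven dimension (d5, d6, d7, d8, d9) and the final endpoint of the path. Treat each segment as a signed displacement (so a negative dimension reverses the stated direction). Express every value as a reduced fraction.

d5 = -43/24
d6 = 325/24
d7 = 107/24
d8 = 21
d9 = 7/5
endpoint = (-209/8, 121/8)

Apply edit: d3 := 15/4
  d5 = d3/2 - d1 = -43/24
  d6 = 8 + d3 - d5 = 325/24
  d7 = d1*3 - d6 + d4 = 107/24
  d8 = d4*3 = 21
  d9 = d4/5 = 7/5
Walk from origin (0, 0):
  seg 1: right by d1 = 11/3 → (11/3, 0)
  seg 2: left by d4 = 7 → (-10/3, 0)
  seg 3: up by d7 = 107/24 → (-10/3, 107/24)
  seg 4: up by d1 = 11/3 → (-10/3, 65/8)
  seg 5: up by d4 = 7 → (-10/3, 121/8)
  seg 6: left by d8 = 21 → (-73/3, 121/8)
  seg 7: right by d5 = -43/24 → (-209/8, 121/8)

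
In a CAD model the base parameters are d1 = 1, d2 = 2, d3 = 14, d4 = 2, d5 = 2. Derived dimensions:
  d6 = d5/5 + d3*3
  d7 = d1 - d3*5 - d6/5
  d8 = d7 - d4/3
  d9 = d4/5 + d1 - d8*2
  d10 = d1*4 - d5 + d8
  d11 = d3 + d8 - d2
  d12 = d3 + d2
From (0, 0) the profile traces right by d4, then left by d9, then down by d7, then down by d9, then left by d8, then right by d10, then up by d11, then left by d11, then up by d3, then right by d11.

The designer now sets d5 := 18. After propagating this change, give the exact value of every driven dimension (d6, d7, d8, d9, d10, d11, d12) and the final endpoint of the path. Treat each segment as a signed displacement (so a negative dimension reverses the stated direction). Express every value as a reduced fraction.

Apply edit: d5 := 18
  d6 = d5/5 + d3*3 = 228/5
  d7 = d1 - d3*5 - d6/5 = -1953/25
  d8 = d7 - d4/3 = -5909/75
  d9 = d4/5 + d1 - d8*2 = 11923/75
  d10 = d1*4 - d5 + d8 = -6959/75
  d11 = d3 + d8 - d2 = -5009/75
  d12 = d3 + d2 = 16
Walk from origin (0, 0):
  seg 1: right by d4 = 2 → (2, 0)
  seg 2: left by d9 = 11923/75 → (-11773/75, 0)
  seg 3: down by d7 = -1953/25 → (-11773/75, 1953/25)
  seg 4: down by d9 = 11923/75 → (-11773/75, -6064/75)
  seg 5: left by d8 = -5909/75 → (-5864/75, -6064/75)
  seg 6: right by d10 = -6959/75 → (-12823/75, -6064/75)
  seg 7: up by d11 = -5009/75 → (-12823/75, -3691/25)
  seg 8: left by d11 = -5009/75 → (-7814/75, -3691/25)
  seg 9: up by d3 = 14 → (-7814/75, -3341/25)
  seg 10: right by d11 = -5009/75 → (-12823/75, -3341/25)

d6 = 228/5
d7 = -1953/25
d8 = -5909/75
d9 = 11923/75
d10 = -6959/75
d11 = -5009/75
d12 = 16
endpoint = (-12823/75, -3341/25)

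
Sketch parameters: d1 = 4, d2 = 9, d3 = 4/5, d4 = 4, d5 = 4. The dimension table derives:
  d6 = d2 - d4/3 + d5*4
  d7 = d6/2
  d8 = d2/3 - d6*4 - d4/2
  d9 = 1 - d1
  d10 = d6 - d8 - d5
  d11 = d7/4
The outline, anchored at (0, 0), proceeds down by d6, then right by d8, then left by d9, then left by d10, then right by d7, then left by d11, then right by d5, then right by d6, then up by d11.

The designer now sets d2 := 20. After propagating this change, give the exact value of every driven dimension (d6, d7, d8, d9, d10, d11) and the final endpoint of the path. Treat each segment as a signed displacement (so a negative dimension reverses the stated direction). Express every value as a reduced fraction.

d6 = 104/3
d7 = 52/3
d8 = -134
d9 = -3
d10 = 494/3
d11 = 13/3
endpoint = (-244, -91/3)

Apply edit: d2 := 20
  d6 = d2 - d4/3 + d5*4 = 104/3
  d7 = d6/2 = 52/3
  d8 = d2/3 - d6*4 - d4/2 = -134
  d9 = 1 - d1 = -3
  d10 = d6 - d8 - d5 = 494/3
  d11 = d7/4 = 13/3
Walk from origin (0, 0):
  seg 1: down by d6 = 104/3 → (0, -104/3)
  seg 2: right by d8 = -134 → (-134, -104/3)
  seg 3: left by d9 = -3 → (-131, -104/3)
  seg 4: left by d10 = 494/3 → (-887/3, -104/3)
  seg 5: right by d7 = 52/3 → (-835/3, -104/3)
  seg 6: left by d11 = 13/3 → (-848/3, -104/3)
  seg 7: right by d5 = 4 → (-836/3, -104/3)
  seg 8: right by d6 = 104/3 → (-244, -104/3)
  seg 9: up by d11 = 13/3 → (-244, -91/3)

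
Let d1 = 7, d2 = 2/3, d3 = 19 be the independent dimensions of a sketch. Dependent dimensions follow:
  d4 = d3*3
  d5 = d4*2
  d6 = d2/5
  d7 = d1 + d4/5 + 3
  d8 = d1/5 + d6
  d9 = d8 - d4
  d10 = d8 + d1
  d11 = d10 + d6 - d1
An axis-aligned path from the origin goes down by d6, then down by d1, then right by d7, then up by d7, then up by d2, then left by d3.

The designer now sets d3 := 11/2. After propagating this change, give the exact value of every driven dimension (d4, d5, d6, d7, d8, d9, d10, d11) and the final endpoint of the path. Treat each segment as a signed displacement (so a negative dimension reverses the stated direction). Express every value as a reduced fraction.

Apply edit: d3 := 11/2
  d4 = d3*3 = 33/2
  d5 = d4*2 = 33
  d6 = d2/5 = 2/15
  d7 = d1 + d4/5 + 3 = 133/10
  d8 = d1/5 + d6 = 23/15
  d9 = d8 - d4 = -449/30
  d10 = d8 + d1 = 128/15
  d11 = d10 + d6 - d1 = 5/3
Walk from origin (0, 0):
  seg 1: down by d6 = 2/15 → (0, -2/15)
  seg 2: down by d1 = 7 → (0, -107/15)
  seg 3: right by d7 = 133/10 → (133/10, -107/15)
  seg 4: up by d7 = 133/10 → (133/10, 37/6)
  seg 5: up by d2 = 2/3 → (133/10, 41/6)
  seg 6: left by d3 = 11/2 → (39/5, 41/6)

d4 = 33/2
d5 = 33
d6 = 2/15
d7 = 133/10
d8 = 23/15
d9 = -449/30
d10 = 128/15
d11 = 5/3
endpoint = (39/5, 41/6)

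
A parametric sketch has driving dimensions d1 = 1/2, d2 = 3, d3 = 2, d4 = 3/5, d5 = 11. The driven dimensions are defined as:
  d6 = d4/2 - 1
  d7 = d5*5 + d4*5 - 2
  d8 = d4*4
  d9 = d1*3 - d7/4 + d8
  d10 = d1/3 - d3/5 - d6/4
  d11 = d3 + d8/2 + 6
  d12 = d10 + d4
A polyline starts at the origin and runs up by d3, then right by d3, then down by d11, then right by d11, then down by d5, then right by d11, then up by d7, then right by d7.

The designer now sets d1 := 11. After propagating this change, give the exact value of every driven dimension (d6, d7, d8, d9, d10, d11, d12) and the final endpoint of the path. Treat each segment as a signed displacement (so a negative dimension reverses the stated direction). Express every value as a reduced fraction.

d6 = -7/10
d7 = 56
d8 = 12/5
d9 = 107/5
d10 = 413/120
d11 = 46/5
d12 = 97/24
endpoint = (382/5, 189/5)

Apply edit: d1 := 11
  d6 = d4/2 - 1 = -7/10
  d7 = d5*5 + d4*5 - 2 = 56
  d8 = d4*4 = 12/5
  d9 = d1*3 - d7/4 + d8 = 107/5
  d10 = d1/3 - d3/5 - d6/4 = 413/120
  d11 = d3 + d8/2 + 6 = 46/5
  d12 = d10 + d4 = 97/24
Walk from origin (0, 0):
  seg 1: up by d3 = 2 → (0, 2)
  seg 2: right by d3 = 2 → (2, 2)
  seg 3: down by d11 = 46/5 → (2, -36/5)
  seg 4: right by d11 = 46/5 → (56/5, -36/5)
  seg 5: down by d5 = 11 → (56/5, -91/5)
  seg 6: right by d11 = 46/5 → (102/5, -91/5)
  seg 7: up by d7 = 56 → (102/5, 189/5)
  seg 8: right by d7 = 56 → (382/5, 189/5)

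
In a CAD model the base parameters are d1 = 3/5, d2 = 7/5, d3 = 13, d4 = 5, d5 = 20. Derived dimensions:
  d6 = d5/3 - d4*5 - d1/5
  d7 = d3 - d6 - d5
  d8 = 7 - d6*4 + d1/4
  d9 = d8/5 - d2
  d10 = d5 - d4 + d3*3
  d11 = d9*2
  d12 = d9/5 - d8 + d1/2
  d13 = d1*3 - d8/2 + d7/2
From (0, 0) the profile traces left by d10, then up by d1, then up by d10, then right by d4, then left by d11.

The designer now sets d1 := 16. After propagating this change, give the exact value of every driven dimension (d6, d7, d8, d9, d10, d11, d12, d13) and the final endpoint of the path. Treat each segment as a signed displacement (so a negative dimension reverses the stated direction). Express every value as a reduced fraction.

d6 = -323/15
d7 = 218/15
d8 = 1457/15
d9 = 1352/75
d10 = 54
d11 = 2704/75
d12 = -10691/125
d13 = 67/10
endpoint = (-6379/75, 70)

Apply edit: d1 := 16
  d6 = d5/3 - d4*5 - d1/5 = -323/15
  d7 = d3 - d6 - d5 = 218/15
  d8 = 7 - d6*4 + d1/4 = 1457/15
  d9 = d8/5 - d2 = 1352/75
  d10 = d5 - d4 + d3*3 = 54
  d11 = d9*2 = 2704/75
  d12 = d9/5 - d8 + d1/2 = -10691/125
  d13 = d1*3 - d8/2 + d7/2 = 67/10
Walk from origin (0, 0):
  seg 1: left by d10 = 54 → (-54, 0)
  seg 2: up by d1 = 16 → (-54, 16)
  seg 3: up by d10 = 54 → (-54, 70)
  seg 4: right by d4 = 5 → (-49, 70)
  seg 5: left by d11 = 2704/75 → (-6379/75, 70)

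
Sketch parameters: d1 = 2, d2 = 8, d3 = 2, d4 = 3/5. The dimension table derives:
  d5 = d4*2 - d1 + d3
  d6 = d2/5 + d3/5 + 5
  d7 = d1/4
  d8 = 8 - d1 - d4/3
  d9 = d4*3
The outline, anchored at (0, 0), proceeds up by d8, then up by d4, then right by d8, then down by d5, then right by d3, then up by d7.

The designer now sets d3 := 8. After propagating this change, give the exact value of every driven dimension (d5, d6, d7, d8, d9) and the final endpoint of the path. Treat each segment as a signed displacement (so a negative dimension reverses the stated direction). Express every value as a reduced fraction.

d5 = 36/5
d6 = 41/5
d7 = 1/2
d8 = 29/5
d9 = 9/5
endpoint = (69/5, -3/10)

Apply edit: d3 := 8
  d5 = d4*2 - d1 + d3 = 36/5
  d6 = d2/5 + d3/5 + 5 = 41/5
  d7 = d1/4 = 1/2
  d8 = 8 - d1 - d4/3 = 29/5
  d9 = d4*3 = 9/5
Walk from origin (0, 0):
  seg 1: up by d8 = 29/5 → (0, 29/5)
  seg 2: up by d4 = 3/5 → (0, 32/5)
  seg 3: right by d8 = 29/5 → (29/5, 32/5)
  seg 4: down by d5 = 36/5 → (29/5, -4/5)
  seg 5: right by d3 = 8 → (69/5, -4/5)
  seg 6: up by d7 = 1/2 → (69/5, -3/10)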